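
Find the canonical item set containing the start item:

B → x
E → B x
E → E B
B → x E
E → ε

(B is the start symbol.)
{ [B → . x E], [B → . x], [B' → . B] }

First, augment the grammar with B' → B
I₀ = CLOSURE({ [B' → . B] }):
  [B' → . B] has the dot before B: add [B → . x], [B → . x E]
No further items can be added.

I₀ = { [B → . x E], [B → . x], [B' → . B] }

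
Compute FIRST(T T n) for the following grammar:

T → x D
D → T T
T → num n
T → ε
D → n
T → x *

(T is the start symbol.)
FIRST sets of the non-terminals involved (from the grammar, by fixed-point iteration):
  FIRST(T) = { 'num', 'x', ε }

To compute FIRST(T T n), process the symbols left to right:
Symbol T is a non-terminal. Add FIRST(T) \ {ε} = { 'num', 'x' }
T is nullable (ε ∈ FIRST(T)), continue to the next symbol.
Symbol T is a non-terminal. Add FIRST(T) \ {ε} = { 'num', 'x' }
T is nullable (ε ∈ FIRST(T)), continue to the next symbol.
Symbol n is a terminal. Add 'n' and stop.
FIRST(T T n) = { 'n', 'num', 'x' }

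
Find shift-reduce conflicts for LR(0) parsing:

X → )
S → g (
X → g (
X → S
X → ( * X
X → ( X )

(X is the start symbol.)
No shift-reduce conflicts

A shift-reduce conflict occurs when an LR(0) state has both:
  - a complete (reduce) item [A → α .] (dot at the end), and
  - a shift item [B → β . c γ] (dot before a terminal).

Augment with X' → X and build the canonical LR(0) collection (I0 = CLOSURE({[X' → . X]}), then GOTO on every symbol after a dot until no new states appear). It has 11 states:
  I0: { [S → . g (], [X → . ( * X], [X → . ( X )], [X → . )], [X → . S], [X → . g (], [X' → . X] }  — shift
  I1: { [S → . g (], [X → ( . * X], [X → ( . X )], [X → . ( * X], [X → . ( X )], [X → . )], [X → . S], [X → . g (] }  — shift
  I2: { [X → ) .] }  — reduce
  I3: { [X → S .] }  — reduce
  I4: { [X' → X .] }  — accept
  I5: { [S → g . (], [X → g . (] }  — shift
  I6: { [S → g ( .], [X → g ( .] }  — 2 reduces
  I7: { [S → . g (], [X → ( * . X], [X → . ( * X], [X → . ( X )], [X → . )], [X → . S], [X → . g (] }  — shift
  I8: { [X → ( X . )] }  — shift
  I9: { [X → ( X ) .] }  — reduce
  I10: { [X → ( * X .] }  — reduce

No state contains both a complete item and a shift item.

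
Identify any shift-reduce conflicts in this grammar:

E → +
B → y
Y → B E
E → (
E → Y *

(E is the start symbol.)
A shift-reduce conflict occurs when an LR(0) state has both:
  - a complete (reduce) item [A → α .] (dot at the end), and
  - a shift item [B → β . c γ] (dot before a terminal).

Augment with E' → E and build the canonical LR(0) collection (I0 = CLOSURE({[E' → . E]}), then GOTO on every symbol after a dot until no new states appear). It has 9 states:
  I0: { [B → . y], [E → . (], [E → . +], [E → . Y *], [E' → . E], [Y → . B E] }  — shift
  I1: { [E → ( .] }  — reduce
  I2: { [E → + .] }  — reduce
  I3: { [B → . y], [E → . (], [E → . +], [E → . Y *], [Y → . B E], [Y → B . E] }  — shift
  I4: { [E' → E .] }  — accept
  I5: { [E → Y . *] }  — shift
  I6: { [B → y .] }  — reduce
  I7: { [E → Y * .] }  — reduce
  I8: { [Y → B E .] }  — reduce

No state contains both a complete item and a shift item.

Answer: No shift-reduce conflicts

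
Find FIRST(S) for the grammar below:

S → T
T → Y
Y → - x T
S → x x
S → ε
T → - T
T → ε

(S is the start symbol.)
{ '-', 'x', ε }

FIRST sets of the other non-terminals involved (by the same procedure, iterated to a fixed point):
  FIRST(T) = { '-', ε }

From S → T:
  - T is a non-terminal: add FIRST(T) \ {ε} = { '-' }
    T is nullable and nothing follows, so the whole right-hand side can vanish: ε ∈ FIRST(S)
From S → x x:
  - x is a terminal: add 'x' and stop
From S → ε:
  - ε-production, so ε ∈ FIRST(S)

Collecting: FIRST(S) = { '-', 'x', ε }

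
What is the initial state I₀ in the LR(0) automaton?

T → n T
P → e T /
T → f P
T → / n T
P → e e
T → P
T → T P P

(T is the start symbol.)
First, augment the grammar with T' → T
I₀ = CLOSURE({ [T' → . T] }):
  [T' → . T] has the dot before T: add [T → . n T], [T → . f P], [T → . / n T], [T → . P], [T → . T P P]
  [T → . P] has the dot before P: add [P → . e T /], [P → . e e]
No further items can be added.

I₀ = { [P → . e T /], [P → . e e], [T → . / n T], [T → . P], [T → . T P P], [T → . f P], [T → . n T], [T' → . T] }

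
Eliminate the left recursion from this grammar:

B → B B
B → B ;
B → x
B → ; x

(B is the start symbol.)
B → x B'
B → ; x B'
B' → B B'
B' → ; B'
B' → ε

B is directly left-recursive. The standard transformation for
  A → A α₁ | ... | A α_m | β₁ | ... | β_n
is
  A  → β₁ A' | ... | β_n A'
  A' → α₁ A' | ... | α_m A' | ε

B → x becomes B → x B'
B → ; x becomes B → ; x B'
B → B B becomes B' → B B'
B → B ; becomes B' → ; B'
Add B' → ε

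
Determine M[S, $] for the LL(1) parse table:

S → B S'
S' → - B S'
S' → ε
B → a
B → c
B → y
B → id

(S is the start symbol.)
Empty (error entry)

To find M[S, $], we find productions for S where $ is in the predict set (PREDICT(N → α) = (FIRST(α) \ {ε}) ∪ (FOLLOW(N) if α ⇒* ε)).

Relevant sets:
  FIRST(B) = { 'a', 'c', 'id', 'y' }

S → B S': PREDICT = { 'a', 'c', 'id', 'y' }

M[S, $] is empty (no production applies)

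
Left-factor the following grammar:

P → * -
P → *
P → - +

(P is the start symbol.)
Left-factoring transforms A → αβ₁ | αβ₂ into A → αA' and A' → β₁ | β₂
(α is the longest common prefix among the alternatives). Repeat until
no nonterminal has two alternatives with a common prefix.

Round 1: P has alternatives sharing prefix '*'. Introduce P': P → * P'
  Add: P' → -
  Add: P' → ε

No remaining common prefixes — done.

Resulting grammar:
P → * P'
P' → -
P' → ε
P → - +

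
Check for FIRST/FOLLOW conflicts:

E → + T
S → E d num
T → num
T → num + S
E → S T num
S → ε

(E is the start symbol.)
Yes. S → E d num with FOLLOW(S) on { 'num' }

Nullable non-terminals: S.
FIRST sets used below: FIRST(E) = { '+', 'num' }

S: nullable alternative(s) S → ε; FOLLOW(S) = { $, 'd', 'num' }
  S → E d num: FIRST \ {ε} = { '+', 'num' } — overlaps FOLLOW(S) on { 'num' }: CONFLICT
  S → ε: FIRST \ {ε} = { } — this is the only nullable alternative, skip

E, T have no nullable alternative, so no FIRST/FOLLOW check is needed there.

So the grammar has 1 FIRST/FOLLOW conflict (marked CONFLICT above).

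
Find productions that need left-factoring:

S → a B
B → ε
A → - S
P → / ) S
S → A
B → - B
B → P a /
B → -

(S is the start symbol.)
Yes, B has productions with common prefix '-'

Left-factoring is needed when two productions for the same non-terminal
share a common prefix on the right-hand side.

Productions for S:
  S → a B
  S → A
Productions for B:
  B → ε
  B → - B
  B → P a /
  B → -

Found common prefix '-' in productions for B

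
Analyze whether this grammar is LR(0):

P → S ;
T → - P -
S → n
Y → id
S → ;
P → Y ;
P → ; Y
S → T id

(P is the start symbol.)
A grammar is LR(0) if no state in the canonical LR(0) collection has:
  - both a shift item (dot before a terminal) and a complete item (shift-reduce conflict), or
  - two or more complete items (reduce-reduce conflict; the accept item [P' → P .] counts as a complete item here).

Augment with P' → P and build the canonical LR(0) collection (I0 = CLOSURE({[P' → . P]}), then GOTO on every symbol after a dot until no new states appear). It has 15 states:
  I0: { [P → . ; Y], [P → . S ;], [P → . Y ;], [P' → . P], [S → . ;], [S → . T id], [S → . n], [T → . - P -], [Y → . id] }  — shift
  I1: { [P → . ; Y], [P → . S ;], [P → . Y ;], [S → . ;], [S → . T id], [S → . n], [T → - . P -], [T → . - P -], [Y → . id] }  — shift
  I2: { [P → ; . Y], [S → ; .], [Y → . id] }  — shift, reduce
  I3: { [P' → P .] }  — accept
  I4: { [P → S . ;] }  — shift
  I5: { [S → T . id] }  — shift
  I6: { [P → Y . ;] }  — shift
  I7: { [Y → id .] }  — reduce
  I8: { [S → n .] }  — reduce
  I9: { [P → Y ; .] }  — reduce
  I10: { [S → T id .] }  — reduce
  I11: { [P → S ; .] }  — reduce
  I12: { [P → ; Y .] }  — reduce
  I13: { [T → - P . -] }  — shift
  I14: { [T → - P - .] }  — reduce

Conflict in state I2:
  Shift-reduce conflict between [S → ; .] and [Y → . id]
So the grammar is NOT LR(0).

Answer: No. Shift-reduce conflict between [S → ; .] and [Y → . id]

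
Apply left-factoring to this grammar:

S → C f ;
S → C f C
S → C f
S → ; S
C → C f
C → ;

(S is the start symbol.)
Left-factoring transforms A → αβ₁ | αβ₂ into A → αA' and A' → β₁ | β₂
(α is the longest common prefix among the alternatives). Repeat until
no nonterminal has two alternatives with a common prefix.

Round 1: S has alternatives sharing prefix 'C f'. Introduce S': S → C f S'
  Add: S' → ;
  Add: S' → C
  Add: S' → ε

No remaining common prefixes — done.

Resulting grammar:
S → C f S'
S' → ;
S' → C
S' → ε
S → ; S
C → C f
C → ;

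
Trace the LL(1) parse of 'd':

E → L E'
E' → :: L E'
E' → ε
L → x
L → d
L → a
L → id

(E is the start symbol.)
LL(1) parsing maintains a stack (initially the start symbol over $) and the input. At each step: if the stack top is a terminal, match it against the current input token; if it is a non-terminal N, replace it with the RHS of M[N, lookahead] (the unique production whose predict set contains the lookahead).

Stack is shown with the top on the left.

Stack   Input  Action
---------------------
E $     d $    output E → L E'
L E' $  d $    output L → d
d E' $  d $    match 'd'
E' $    $      output E' → ε
$       $      accept

The string is accepted.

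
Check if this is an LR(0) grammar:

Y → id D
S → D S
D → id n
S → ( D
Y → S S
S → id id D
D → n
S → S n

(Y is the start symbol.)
A grammar is LR(0) if no state in the canonical LR(0) collection has:
  - both a shift item (dot before a terminal) and a complete item (shift-reduce conflict), or
  - two or more complete items (reduce-reduce conflict; the accept item [Y' → Y .] counts as a complete item here).

Augment with Y' → Y and build the canonical LR(0) collection (I0 = CLOSURE({[Y' → . Y]}), then GOTO on every symbol after a dot until no new states appear). It has 20 states:
  I0: { [D → . id n], [D → . n], [S → . ( D], [S → . D S], [S → . S n], [S → . id id D], [Y → . S S], [Y → . id D], [Y' → . Y] }  — shift
  I1: { [D → . id n], [D → . n], [S → ( . D] }  — shift
  I2: { [D → . id n], [D → . n], [S → . ( D], [S → . D S], [S → . S n], [S → . id id D], [S → D . S] }  — shift
  I3: { [D → . id n], [D → . n], [S → . ( D], [S → . D S], [S → . S n], [S → . id id D], [S → S . n], [Y → S . S] }  — shift
  I4: { [Y' → Y .] }  — accept
  I5: { [D → . id n], [D → . n], [D → id . n], [S → id . id D], [Y → id . D] }  — shift
  I6: { [D → n .] }  — reduce
  I7: { [Y → id D .] }  — reduce
  I8: { [D → . id n], [D → . n], [D → id . n], [S → id id . D] }  — shift
  I9: { [D → id n .], [D → n .] }  — 2 reduces
  I10: { [S → id id D .] }  — reduce
  I11: { [D → id . n] }  — shift
  I12: { [D → id n .] }  — reduce
  I13: { [S → S . n], [Y → S S .] }  — shift, reduce
  I14: { [D → id . n], [S → id . id D] }  — shift
  I15: { [D → n .], [S → S n .] }  — 2 reduces
  I16: { [D → . id n], [D → . n], [S → id id . D] }  — shift
  I17: { [S → S n .] }  — reduce
  I18: { [S → D S .], [S → S . n] }  — shift, reduce
  I19: { [S → ( D .] }  — reduce

Conflict in state I9:
  Reduce-reduce conflict: [D → id n .] and [D → n .]
So the grammar is NOT LR(0).

Answer: No. Reduce-reduce conflict: [D → id n .] and [D → n .]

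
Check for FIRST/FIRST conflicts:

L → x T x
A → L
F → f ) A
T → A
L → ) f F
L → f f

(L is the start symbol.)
No FIRST/FIRST conflicts.

A FIRST/FIRST conflict occurs when two productions N → α and N → β for the same non-terminal have FIRST(α) ∩ FIRST(β) ≠ ∅ (with ε ∈ FIRST of a nullable right-hand side, so two nullable alternatives also conflict).

Productions for L:
  L → x T x: FIRST = { 'x' }
  L → ) f F: FIRST = { ')' }
  L → f f: FIRST = { 'f' }
A, F, T have only one production, so no FIRST/FIRST conflict is possible there.

All alternatives of each non-terminal have pairwise disjoint FIRST sets.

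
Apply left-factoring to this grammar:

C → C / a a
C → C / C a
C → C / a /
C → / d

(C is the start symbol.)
C → C / C'
C' → a C''
C'' → a
C'' → /
C' → C a
C → / d

Left-factoring transforms A → αβ₁ | αβ₂ into A → αA' and A' → β₁ | β₂
(α is the longest common prefix among the alternatives). Repeat until
no nonterminal has two alternatives with a common prefix.

Round 1: C has alternatives sharing prefix 'C /'. Introduce C': C → C / C'
  Add: C' → a a
  Add: C' → C a
  Add: C' → a /

Round 2: C' has alternatives sharing prefix 'a'. Introduce C'': C' → a C''
  Add: C'' → a
  Add: C'' → /

No remaining common prefixes — done.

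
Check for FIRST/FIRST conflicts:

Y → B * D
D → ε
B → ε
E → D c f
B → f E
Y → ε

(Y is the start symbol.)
A FIRST/FIRST conflict occurs when two productions N → α and N → β for the same non-terminal have FIRST(α) ∩ FIRST(β) ≠ ∅ (with ε ∈ FIRST of a nullable right-hand side, so two nullable alternatives also conflict).

FIRST sets of the non-terminals at (or reachable through a nullable prefix from) the front of some alternative:
  FIRST(B) = { 'f', ε }

Productions for Y:
  Y → B * D: FIRST = { '*', 'f' }
  Y → ε: FIRST = { ε }
Productions for B:
  B → ε: FIRST = { ε }
  B → f E: FIRST = { 'f' }
D, E have only one production, so no FIRST/FIRST conflict is possible there.

All alternatives of each non-terminal have pairwise disjoint FIRST sets.

Answer: No FIRST/FIRST conflicts.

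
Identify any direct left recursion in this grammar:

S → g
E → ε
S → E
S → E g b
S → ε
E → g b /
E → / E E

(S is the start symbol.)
Direct left recursion occurs when N → N α for some non-terminal N (the right-hand side begins with the left-hand side itself).

S → g: starts with g
E → ε: starts with ε
S → E: starts with E
S → E g b: starts with E
S → ε: starts with ε
E → g b /: starts with g
E → / E E: starts with '/'

No direct left recursion found.

Answer: No direct left recursion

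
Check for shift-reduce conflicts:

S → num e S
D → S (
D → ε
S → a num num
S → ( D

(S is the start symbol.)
A shift-reduce conflict occurs when an LR(0) state has both:
  - a complete (reduce) item [A → α .] (dot at the end), and
  - a shift item [B → β . c γ] (dot before a terminal).

Augment with S' → S and build the canonical LR(0) collection (I0 = CLOSURE({[S' → . S]}), then GOTO on every symbol after a dot until no new states appear). It has 12 states:
  I0: { [S → . ( D], [S → . a num num], [S → . num e S], [S' → . S] }  — shift
  I1: { [D → . S (], [D → .], [S → ( . D], [S → . ( D], [S → . a num num], [S → . num e S] }  — shift, reduce
  I2: { [S' → S .] }  — accept
  I3: { [S → a . num num] }  — shift
  I4: { [S → num . e S] }  — shift
  I5: { [S → . ( D], [S → . a num num], [S → . num e S], [S → num e . S] }  — shift
  I6: { [S → num e S .] }  — reduce
  I7: { [S → a num . num] }  — shift
  I8: { [S → a num num .] }  — reduce
  I9: { [S → ( D .] }  — reduce
  I10: { [D → S . (] }  — shift
  I11: { [D → S ( .] }  — reduce

I1 contains reduce item [D → .] and shift items [S → . ( D], [S → . a num num], [S → . num e S] — shift-reduce conflict.

Answer: Yes — I1: [D → .] vs [S → . ( D]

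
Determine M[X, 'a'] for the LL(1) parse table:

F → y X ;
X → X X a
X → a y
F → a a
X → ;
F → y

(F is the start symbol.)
To find M[X, 'a'], we find productions for X where 'a' is in the predict set (PREDICT(N → α) = (FIRST(α) \ {ε}) ∪ (FOLLOW(N) if α ⇒* ε)).

Relevant sets:
  FIRST(X) = { ';', 'a' }

X → X X a: PREDICT = { ';', 'a' }
  'a' is in predict set, so this production goes in M[X, 'a']
X → a y: PREDICT = { 'a' }
  'a' is in predict set, so this production goes in M[X, 'a']
X → ;: PREDICT = { ';' }

M[X, 'a'] = X → X X a, X → a y  (a multiply-defined cell — the grammar is not LL(1))

Answer: X → X X a, X → a y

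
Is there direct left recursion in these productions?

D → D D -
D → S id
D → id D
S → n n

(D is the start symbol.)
Direct left recursion occurs when N → N α for some non-terminal N (the right-hand side begins with the left-hand side itself).

D → D D -: LEFT RECURSIVE (starts with D)
D → S id: starts with S
D → id D: starts with id
S → n n: starts with n

The grammar has direct left recursion on: D.

Answer: Yes, D is left-recursive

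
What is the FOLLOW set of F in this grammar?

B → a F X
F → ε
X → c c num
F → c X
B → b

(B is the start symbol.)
{ 'c' }

In B → a F X: F is followed by X, add FIRST(X) \ {ε} = { 'c' }

Taking the union: FOLLOW(F) = { 'c' }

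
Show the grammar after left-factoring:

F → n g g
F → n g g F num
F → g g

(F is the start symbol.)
F → n g g F'
F' → ε
F' → F num
F → g g

Left-factoring transforms A → αβ₁ | αβ₂ into A → αA' and A' → β₁ | β₂
(α is the longest common prefix among the alternatives). Repeat until
no nonterminal has two alternatives with a common prefix.

Round 1: F has alternatives sharing prefix 'n g g'. Introduce F': F → n g g F'
  Add: F' → ε
  Add: F' → F num

No remaining common prefixes — done.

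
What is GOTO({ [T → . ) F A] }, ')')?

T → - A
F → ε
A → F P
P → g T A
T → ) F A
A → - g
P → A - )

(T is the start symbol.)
{ [F → .], [T → ) . F A] }

GOTO(I, ')') = CLOSURE({ [A → αX.β] : [A → α.Xβ] ∈ I, X = ')' })

Items with dot before ')', with the dot advanced:
  [T → . ) F A] → [T → ) . F A]
Closure of the advanced items:
  [T → ) . F A] has the dot before F: add [F → .]

GOTO = { [F → .], [T → ) . F A] }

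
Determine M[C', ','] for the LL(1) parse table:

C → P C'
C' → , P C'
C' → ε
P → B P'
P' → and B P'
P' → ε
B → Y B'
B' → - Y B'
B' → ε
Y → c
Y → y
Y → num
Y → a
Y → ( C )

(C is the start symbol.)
To find M[C', ','], we find productions for C' where ',' is in the predict set (PREDICT(N → α) = (FIRST(α) \ {ε}) ∪ (FOLLOW(N) if α ⇒* ε)).

Relevant sets:
  FOLLOW(C') = { $, ')' }

C' → , P C': PREDICT = { ',' }
  ',' is in predict set, so this production goes in M[C', ',']
C' → ε: PREDICT = { $, ')' }

M[C', ','] = C' → , P C'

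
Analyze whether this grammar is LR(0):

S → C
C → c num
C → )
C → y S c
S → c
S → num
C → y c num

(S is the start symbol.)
No. Shift-reduce conflict between [S → c .] and [C → c . num]

A grammar is LR(0) if no state in the canonical LR(0) collection has:
  - both a shift item (dot before a terminal) and a complete item (shift-reduce conflict), or
  - two or more complete items (reduce-reduce conflict; the accept item [S' → S .] counts as a complete item here).

Augment with S' → S and build the canonical LR(0) collection (I0 = CLOSURE({[S' → . S]}), then GOTO on every symbol after a dot until no new states appear). It has 12 states:
  I0: { [C → . )], [C → . c num], [C → . y S c], [C → . y c num], [S → . C], [S → . c], [S → . num], [S' → . S] }  — shift
  I1: { [C → ) .] }  — reduce
  I2: { [S → C .] }  — reduce
  I3: { [S' → S .] }  — accept
  I4: { [C → c . num], [S → c .] }  — shift, reduce
  I5: { [S → num .] }  — reduce
  I6: { [C → . )], [C → . c num], [C → . y S c], [C → . y c num], [C → y . S c], [C → y . c num], [S → . C], [S → . c], [S → . num] }  — shift
  I7: { [C → y S . c] }  — shift
  I8: { [C → c . num], [C → y c . num], [S → c .] }  — shift, reduce
  I9: { [C → c num .], [C → y c num .] }  — 2 reduces
  I10: { [C → y S c .] }  — reduce
  I11: { [C → c num .] }  — reduce

Conflict in state I4:
  Shift-reduce conflict between [S → c .] and [C → c . num]
So the grammar is NOT LR(0).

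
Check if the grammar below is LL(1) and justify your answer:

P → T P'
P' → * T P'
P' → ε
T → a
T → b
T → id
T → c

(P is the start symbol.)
Relevant sets:
  FOLLOW(P') = { $ }

For P':
  PREDICT(P' → '*' T P') = { '*' }
  PREDICT(P' → ε) = { $ }
For T:
  PREDICT(T → a) = { 'a' }
  PREDICT(T → b) = { 'b' }
  PREDICT(T → id) = { 'id' }
  PREDICT(T → c) = { 'c' }
P has a single production, so nothing to check there.

All predict sets are disjoint. The grammar IS LL(1).

Answer: Yes, the grammar is LL(1).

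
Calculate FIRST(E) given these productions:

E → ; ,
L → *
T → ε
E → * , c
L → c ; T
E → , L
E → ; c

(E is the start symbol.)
{ '*', ',', ';' }

From E → ; ,:
  - ';' is a terminal: add ';' and stop
From E → * , c:
  - '*' is a terminal: add '*' and stop
From E → , L:
  - ',' is a terminal: add ',' and stop
From E → ; c:
  - ';' is a terminal: add ';' and stop

Collecting: FIRST(E) = { '*', ',', ';' }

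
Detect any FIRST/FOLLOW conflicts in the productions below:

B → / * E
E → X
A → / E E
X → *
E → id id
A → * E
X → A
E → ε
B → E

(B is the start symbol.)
Yes. E → X with FOLLOW(E) on { '*', '/' }; E → id id with FOLLOW(E) on { 'id' }

A FIRST/FOLLOW conflict occurs when a non-terminal N has a nullable alternative N → β (β ⇒* ε) and another alternative N → α with FIRST(α) ∩ FOLLOW(N) ≠ ∅: on such a lookahead the parser cannot decide between expanding α and letting N vanish via β.

Nullable non-terminals: B, E.
FIRST sets used below: FIRST(E) = { '*', '/', 'id', ε }, FIRST(X) = { '*', '/' }

B: nullable alternative(s) B → E; FOLLOW(B) = { $ }
  B → / * E: FIRST \ {ε} = { '/' } — disjoint from FOLLOW(B)
  B → E: FIRST \ {ε} = { '*', '/', 'id' } — this is the only nullable alternative, skip

E: nullable alternative(s) E → ε; FOLLOW(E) = { $, '*', '/', 'id' }
  E → X: FIRST \ {ε} = { '*', '/' } — overlaps FOLLOW(E) on { '*', '/' }: CONFLICT
  E → id id: FIRST \ {ε} = { 'id' } — overlaps FOLLOW(E) on { 'id' }: CONFLICT
  E → ε: FIRST \ {ε} = { } — this is the only nullable alternative, skip

A, X have no nullable alternative, so no FIRST/FOLLOW check is needed there.

So the grammar has 2 FIRST/FOLLOW conflicts (marked CONFLICT above).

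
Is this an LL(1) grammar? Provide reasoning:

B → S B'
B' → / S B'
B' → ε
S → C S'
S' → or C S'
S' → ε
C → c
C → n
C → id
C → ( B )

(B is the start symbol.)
Relevant sets:
  FOLLOW(B') = { $, ')' }
  FOLLOW(S') = { $, ')', '/' }

For B':
  PREDICT(B' → '/' S B') = { '/' }
  PREDICT(B' → ε) = { $, ')' }
For S':
  PREDICT(S' → or C S') = { 'or' }
  PREDICT(S' → ε) = { $, ')', '/' }
For C:
  PREDICT(C → c) = { 'c' }
  PREDICT(C → n) = { 'n' }
  PREDICT(C → id) = { 'id' }
  PREDICT(C → '(' B ')') = { '(' }
B, S have a single production, so nothing to check there.

All predict sets are disjoint. The grammar IS LL(1).

Answer: Yes, the grammar is LL(1).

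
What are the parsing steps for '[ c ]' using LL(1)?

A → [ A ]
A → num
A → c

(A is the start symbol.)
LL(1) parsing maintains a stack (initially the start symbol over $) and the input. At each step: if the stack top is a terminal, match it against the current input token; if it is a non-terminal N, replace it with the RHS of M[N, lookahead] (the unique production whose predict set contains the lookahead).

Stack is shown with the top on the left.

Stack    Input    Action
------------------------
A $      [ c ] $  output A → [ A ]
[ A ] $  [ c ] $  match '['
A ] $    c ] $    output A → c
c ] $    c ] $    match 'c'
] $      ] $      match ']'
$        $        accept

The string is accepted.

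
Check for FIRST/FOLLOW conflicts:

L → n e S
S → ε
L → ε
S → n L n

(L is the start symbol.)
Nullable non-terminals: L, S.

L: nullable alternative(s) L → ε; FOLLOW(L) = { $, 'n' }
  L → n e S: FIRST \ {ε} = { 'n' } — overlaps FOLLOW(L) on { 'n' }: CONFLICT
  L → ε: FIRST \ {ε} = { } — this is the only nullable alternative, skip

S: nullable alternative(s) S → ε; FOLLOW(S) = { $, 'n' }
  S → ε: FIRST \ {ε} = { } — this is the only nullable alternative, skip
  S → n L n: FIRST \ {ε} = { 'n' } — overlaps FOLLOW(S) on { 'n' }: CONFLICT

So the grammar has 2 FIRST/FOLLOW conflicts (marked CONFLICT above).

Answer: Yes. L → n e S with FOLLOW(L) on { 'n' }; S → n L n with FOLLOW(S) on { 'n' }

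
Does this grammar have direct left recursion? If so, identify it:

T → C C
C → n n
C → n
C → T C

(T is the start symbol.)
T → C C: starts with C
C → n n: starts with n
C → n: starts with n
C → T C: starts with T

No direct left recursion found.

Answer: No direct left recursion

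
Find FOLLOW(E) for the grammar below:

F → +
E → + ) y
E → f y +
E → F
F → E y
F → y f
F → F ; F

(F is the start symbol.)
To compute FOLLOW(E), find every occurrence of E on a right-hand side N → α E β: add FIRST(β) \ {ε}, and if β is empty or nullable also add FOLLOW(N). Iterate to a fixed point.

In F → E y: E is followed by y, add FIRST(y) \ {ε} = { 'y' }

Taking the union: FOLLOW(E) = { 'y' }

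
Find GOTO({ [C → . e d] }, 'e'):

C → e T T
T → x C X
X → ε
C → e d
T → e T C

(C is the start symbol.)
{ [C → e . d] }

GOTO(I, 'e') = CLOSURE({ [A → αX.β] : [A → α.Xβ] ∈ I, X = 'e' })

Items with dot before 'e', with the dot advanced:
  [C → . e d] → [C → e . d]
Closure adds nothing (no advanced item has the dot before a non-terminal).

GOTO = { [C → e . d] }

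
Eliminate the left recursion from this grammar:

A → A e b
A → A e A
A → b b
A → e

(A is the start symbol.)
A → b b A'
A → e A'
A' → e b A'
A' → e A A'
A' → ε

A is directly left-recursive. The standard transformation for
  A → A α₁ | ... | A α_m | β₁ | ... | β_n
is
  A  → β₁ A' | ... | β_n A'
  A' → α₁ A' | ... | α_m A' | ε

A → b b becomes A → b b A'
A → e becomes A → e A'
A → A e b becomes A' → e b A'
A → A e A becomes A' → e A A'
Add A' → ε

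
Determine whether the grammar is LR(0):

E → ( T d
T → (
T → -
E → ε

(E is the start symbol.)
A grammar is LR(0) if no state in the canonical LR(0) collection has:
  - both a shift item (dot before a terminal) and a complete item (shift-reduce conflict), or
  - two or more complete items (reduce-reduce conflict; the accept item [E' → E .] counts as a complete item here).

Augment with E' → E and build the canonical LR(0) collection (I0 = CLOSURE({[E' → . E]}), then GOTO on every symbol after a dot until no new states appear). It has 7 states:
  I0: { [E → . ( T d], [E → .], [E' → . E] }  — shift, reduce
  I1: { [E → ( . T d], [T → . (], [T → . -] }  — shift
  I2: { [E' → E .] }  — accept
  I3: { [T → ( .] }  — reduce
  I4: { [T → - .] }  — reduce
  I5: { [E → ( T . d] }  — shift
  I6: { [E → ( T d .] }  — reduce

Conflict in state I0:
  Shift-reduce conflict between [E → .] and [E → . ( T d]
So the grammar is NOT LR(0).

Answer: No. Shift-reduce conflict between [E → .] and [E → . ( T d]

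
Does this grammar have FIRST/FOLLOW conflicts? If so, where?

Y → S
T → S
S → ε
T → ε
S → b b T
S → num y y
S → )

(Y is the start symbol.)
A FIRST/FOLLOW conflict occurs when a non-terminal N has a nullable alternative N → β (β ⇒* ε) and another alternative N → α with FIRST(α) ∩ FOLLOW(N) ≠ ∅: on such a lookahead the parser cannot decide between expanding α and letting N vanish via β.

Nullable non-terminals: S, T, Y.
FIRST sets used below: FIRST(S) = { ')', 'b', 'num', ε }

S: nullable alternative(s) S → ε; FOLLOW(S) = { $ }
  S → ε: FIRST \ {ε} = { } — this is the only nullable alternative, skip
  S → b b T: FIRST \ {ε} = { 'b' } — disjoint from FOLLOW(S)
  S → num y y: FIRST \ {ε} = { 'num' } — disjoint from FOLLOW(S)
  S → ): FIRST \ {ε} = { ')' } — disjoint from FOLLOW(S)

T: nullable alternative(s) T → S, T → ε; FOLLOW(T) = { $ }
  T → S: FIRST \ {ε} = { ')', 'b', 'num' } — disjoint from FOLLOW(T)
  T → ε: FIRST \ {ε} = { } — disjoint from FOLLOW(T)
Y has a nullable alternative but only one production, so nothing to check.

No FIRST/FOLLOW conflicts found.

Answer: No FIRST/FOLLOW conflicts.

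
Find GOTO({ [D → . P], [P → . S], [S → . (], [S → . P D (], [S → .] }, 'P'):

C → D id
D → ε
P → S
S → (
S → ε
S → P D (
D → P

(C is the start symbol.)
GOTO(I, 'P') = CLOSURE({ [A → αX.β] : [A → α.Xβ] ∈ I, X = 'P' })

Items with dot before 'P', with the dot advanced:
  [D → . P] → [D → P .]
  [S → . P D (] → [S → P . D (]
Closure of the advanced items:
  [S → P . D (] has the dot before D: add [D → .], [D → . P]
  [D → . P] has the dot before P: add [P → . S]
  [P → . S] has the dot before S: add [S → . (], [S → .], [S → . P D (]

GOTO = { [D → . P], [D → .], [D → P .], [P → . S], [S → . (], [S → . P D (], [S → .], [S → P . D (] }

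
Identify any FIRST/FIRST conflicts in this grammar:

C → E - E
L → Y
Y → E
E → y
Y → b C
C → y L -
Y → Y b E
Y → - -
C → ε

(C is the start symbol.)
Yes. C → E '-' E / C → y L '-' on { 'y' }; Y → E / Y → Y b E on { 'y' }; Y → b C / Y → Y b E on { 'b' }; Y → Y b E / Y → '-' '-' on { '-' }

FIRST sets of the non-terminals at (or reachable through a nullable prefix from) the front of some alternative:
  FIRST(E) = { 'y' }
  FIRST(Y) = { '-', 'b', 'y' }

Productions for C:
  C → E - E: FIRST = { 'y' }
  C → y L -: FIRST = { 'y' }
  C → ε: FIRST = { ε }
Productions for Y:
  Y → E: FIRST = { 'y' }
  Y → b C: FIRST = { 'b' }
  Y → Y b E: FIRST = { '-', 'b', 'y' }
  Y → - -: FIRST = { '-' }
L, E have only one production, so no FIRST/FIRST conflict is possible there.

Conflict for C: C → E - E and C → y L -
  Overlap: { 'y' }
Conflict for Y: Y → E and Y → Y b E
  Overlap: { 'y' }
Conflict for Y: Y → b C and Y → Y b E
  Overlap: { 'b' }
Conflict for Y: Y → Y b E and Y → - -
  Overlap: { '-' }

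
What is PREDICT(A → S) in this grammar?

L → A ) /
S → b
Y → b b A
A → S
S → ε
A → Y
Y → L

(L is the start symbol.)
PREDICT(A → S) = (FIRST(RHS) \ {ε}) ∪ (FOLLOW(A) if ε ∈ FIRST(RHS), i.e. RHS ⇒* ε)
FIRST(S) = { 'b', ε }
FIRST(S) = { 'b', ε }
ε ∈ FIRST(S) (the right-hand side is nullable), so add FOLLOW(A) = { ')' }
PREDICT(A → S) = { ')', 'b' }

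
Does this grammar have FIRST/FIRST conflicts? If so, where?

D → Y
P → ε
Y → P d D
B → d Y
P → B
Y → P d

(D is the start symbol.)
A FIRST/FIRST conflict occurs when two productions N → α and N → β for the same non-terminal have FIRST(α) ∩ FIRST(β) ≠ ∅ (with ε ∈ FIRST of a nullable right-hand side, so two nullable alternatives also conflict).

FIRST sets of the non-terminals at (or reachable through a nullable prefix from) the front of some alternative:
  FIRST(B) = { 'd' }
  FIRST(P) = { 'd', ε }

Productions for P:
  P → ε: FIRST = { ε }
  P → B: FIRST = { 'd' }
Productions for Y:
  Y → P d D: FIRST = { 'd' }
  Y → P d: FIRST = { 'd' }
D, B have only one production, so no FIRST/FIRST conflict is possible there.

Conflict for Y: Y → P d D and Y → P d
  Overlap: { 'd' }

Answer: Yes. Y → P d D / Y → P d on { 'd' }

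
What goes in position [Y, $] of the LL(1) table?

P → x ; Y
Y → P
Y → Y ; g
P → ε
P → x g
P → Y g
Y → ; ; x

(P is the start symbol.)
Y → P

To find M[Y, $], we find productions for Y where $ is in the predict set (PREDICT(N → α) = (FIRST(α) \ {ε}) ∪ (FOLLOW(N) if α ⇒* ε)).

Relevant sets:
  FIRST(P) = { ';', 'g', 'x', ε }
  FIRST(Y) = { ';', 'g', 'x', ε }
  FOLLOW(Y) = { $, ';', 'g' }

Y → P: PREDICT = { $, ';', 'g', 'x' }
  $ is in predict set, so this production goes in M[Y, $]
Y → Y ; g: PREDICT = { ';', 'g', 'x' }
Y → ; ; x: PREDICT = { ';' }

M[Y, $] = Y → P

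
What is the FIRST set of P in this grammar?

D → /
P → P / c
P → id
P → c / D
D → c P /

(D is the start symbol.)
{ 'c', 'id' }

To compute FIRST(P), examine every production with P on the left-hand side, reading each right-hand side left to right until a non-nullable symbol is reached.

From P → P / c:
  - P is the symbol being defined: contributes nothing new
    P is not nullable, so stop
From P → id:
  - id is a terminal: add 'id' and stop
From P → c / D:
  - c is a terminal: add 'c' and stop

Collecting: FIRST(P) = { 'c', 'id' }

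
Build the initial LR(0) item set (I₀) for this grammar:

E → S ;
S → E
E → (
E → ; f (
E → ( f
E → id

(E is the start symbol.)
{ [E → . ( f], [E → . (], [E → . ; f (], [E → . S ;], [E → . id], [E' → . E], [S → . E] }

First, augment the grammar with E' → E
I₀ = CLOSURE({ [E' → . E] }):
  [E' → . E] has the dot before E: add [E → . S ;], [E → . (], [E → . ; f (], [E → . ( f], [E → . id]
  [E → . S ;] has the dot before S: add [S → . E]
No further items can be added.

I₀ = { [E → . ( f], [E → . (], [E → . ; f (], [E → . S ;], [E → . id], [E' → . E], [S → . E] }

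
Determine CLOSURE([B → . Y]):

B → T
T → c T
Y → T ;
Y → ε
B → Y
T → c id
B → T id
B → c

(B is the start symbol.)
Start with: [B → . Y]
  [B → . Y] has the dot before Y: add [Y → . T ;], [Y → .]
  [Y → . T ;] has the dot before T: add [T → . c T], [T → . c id]
No further items can be added.

CLOSURE = { [B → . Y], [T → . c T], [T → . c id], [Y → . T ;], [Y → .] }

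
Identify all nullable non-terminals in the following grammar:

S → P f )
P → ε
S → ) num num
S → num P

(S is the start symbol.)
{ 'P' }

A non-terminal is nullable if it can derive ε (the empty string): either it has an ε-production, or it has a production whose right-hand side consists entirely of nullable non-terminals.

ε-productions: P → ε
So P is immediately nullable.
No further non-terminal can be added: every production for the remaining non-terminals contains a terminal or a non-nullable non-terminal.
Nullable = { 'P' }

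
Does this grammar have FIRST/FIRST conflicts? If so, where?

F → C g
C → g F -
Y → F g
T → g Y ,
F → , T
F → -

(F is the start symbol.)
No FIRST/FIRST conflicts.

A FIRST/FIRST conflict occurs when two productions N → α and N → β for the same non-terminal have FIRST(α) ∩ FIRST(β) ≠ ∅ (with ε ∈ FIRST of a nullable right-hand side, so two nullable alternatives also conflict).

FIRST sets of the non-terminals at (or reachable through a nullable prefix from) the front of some alternative:
  FIRST(C) = { 'g' }

Productions for F:
  F → C g: FIRST = { 'g' }
  F → , T: FIRST = { ',' }
  F → -: FIRST = { '-' }
C, Y, T have only one production, so no FIRST/FIRST conflict is possible there.

All alternatives of each non-terminal have pairwise disjoint FIRST sets.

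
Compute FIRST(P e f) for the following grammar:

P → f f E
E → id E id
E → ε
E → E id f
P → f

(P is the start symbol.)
{ 'f' }

FIRST sets of the non-terminals involved (from the grammar, by fixed-point iteration):
  FIRST(P) = { 'f' }

To compute FIRST(P e f), process the symbols left to right:
Symbol P is a non-terminal. Add FIRST(P) \ {ε} = { 'f' }
P is not nullable (ε ∉ FIRST(P)), so stop here.
FIRST(P e f) = { 'f' }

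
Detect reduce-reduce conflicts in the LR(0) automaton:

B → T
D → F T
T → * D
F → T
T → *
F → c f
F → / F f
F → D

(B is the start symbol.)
Yes — I5: [F → D .] vs [T → * D .]

A reduce-reduce conflict occurs when an LR(0) state has two complete items [A → α .] and [B → β .] — both call for a reduction, and with no lookahead the parser cannot choose between them.

Augment with B' → B and build the canonical LR(0) collection (I0 = CLOSURE({[B' → . B]}), then GOTO on every symbol after a dot until no new states appear). It has 14 states:
  I0: { [B → . T], [B' → . B], [T → . * D], [T → . *] }  — shift
  I1: { [D → . F T], [F → . / F f], [F → . D], [F → . T], [F → . c f], [T → * . D], [T → * .], [T → . * D], [T → . *] }  — shift, reduce
  I2: { [B' → B .] }  — accept
  I3: { [B → T .] }  — reduce
  I4: { [D → . F T], [F → . / F f], [F → . D], [F → . T], [F → . c f], [F → / . F f], [T → . * D], [T → . *] }  — shift
  I5: { [F → D .], [T → * D .] }  — 2 reduces
  I6: { [D → F . T], [T → . * D], [T → . *] }  — shift
  I7: { [F → T .] }  — reduce
  I8: { [F → c . f] }  — shift
  I9: { [F → c f .] }  — reduce
  I10: { [D → F T .] }  — reduce
  I11: { [F → D .] }  — reduce
  I12: { [D → F . T], [F → / F . f], [T → . * D], [T → . *] }  — shift
  I13: { [F → / F f .] }  — reduce

I5 contains complete items [F → D .], [T → * D .] — reduce-reduce conflict.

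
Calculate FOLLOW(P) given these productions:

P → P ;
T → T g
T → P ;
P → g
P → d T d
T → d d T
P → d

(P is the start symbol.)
To compute FOLLOW(P), find every occurrence of P on a right-hand side N → α P β: add FIRST(β) \ {ε}, and if β is empty or nullable also add FOLLOW(N). Iterate to a fixed point.

P is the start symbol, so $ ∈ FOLLOW(P).
In P → P ;: P is followed by ';', add FIRST(';') \ {ε} = { ';' }
In T → P ;: P is followed by ';', add FIRST(';') \ {ε} = { ';' }

Taking the union: FOLLOW(P) = { $, ';' }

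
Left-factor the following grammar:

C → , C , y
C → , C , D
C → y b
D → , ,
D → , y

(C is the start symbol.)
C → , C , C'
C' → y
C' → D
C → y b
D → , D'
D' → ,
D' → y

Left-factoring transforms A → αβ₁ | αβ₂ into A → αA' and A' → β₁ | β₂
(α is the longest common prefix among the alternatives). Repeat until
no nonterminal has two alternatives with a common prefix.

Round 1: C has alternatives sharing prefix ', C ,'. Introduce C': C → , C , C'
  Add: C' → y
  Add: C' → D

Round 2: D has alternatives sharing prefix ','. Introduce D': D → , D'
  Add: D' → ,
  Add: D' → y

No remaining common prefixes — done.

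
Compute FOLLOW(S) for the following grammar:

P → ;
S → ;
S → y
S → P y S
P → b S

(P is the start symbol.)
{ $, 'y' }

In S → P y S: S is at the end; this adds FOLLOW(S) to itself — nothing new
In P → b S: S is at the end, add FOLLOW(P)

The FOLLOW sets referred to above (computed the same way, to a fixed point):
  FOLLOW(P) = { $, 'y' }

Taking the union: FOLLOW(S) = { $, 'y' }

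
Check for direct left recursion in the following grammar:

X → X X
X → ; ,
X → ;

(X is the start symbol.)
Direct left recursion occurs when N → N α for some non-terminal N (the right-hand side begins with the left-hand side itself).

X → X X: LEFT RECURSIVE (starts with X)
X → ; ,: starts with ';'
X → ;: starts with ';'

The grammar has direct left recursion on: X.

Answer: Yes, X is left-recursive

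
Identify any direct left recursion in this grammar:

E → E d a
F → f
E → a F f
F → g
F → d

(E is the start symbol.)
Direct left recursion occurs when N → N α for some non-terminal N (the right-hand side begins with the left-hand side itself).

E → E d a: LEFT RECURSIVE (starts with E)
F → f: starts with f
E → a F f: starts with a
F → g: starts with g
F → d: starts with d

The grammar has direct left recursion on: E.

Answer: Yes, E is left-recursive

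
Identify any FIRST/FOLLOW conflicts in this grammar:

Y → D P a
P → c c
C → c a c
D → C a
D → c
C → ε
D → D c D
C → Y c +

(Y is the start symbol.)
Yes. C → Y c '+' with FOLLOW(C) on { 'a' }

A FIRST/FOLLOW conflict occurs when a non-terminal N has a nullable alternative N → β (β ⇒* ε) and another alternative N → α with FIRST(α) ∩ FOLLOW(N) ≠ ∅: on such a lookahead the parser cannot decide between expanding α and letting N vanish via β.

Nullable non-terminals: C.
FIRST sets used below: FIRST(Y) = { 'a', 'c' }

C: nullable alternative(s) C → ε; FOLLOW(C) = { 'a' }
  C → c a c: FIRST \ {ε} = { 'c' } — disjoint from FOLLOW(C)
  C → ε: FIRST \ {ε} = { } — this is the only nullable alternative, skip
  C → Y c +: FIRST \ {ε} = { 'a', 'c' } — overlaps FOLLOW(C) on { 'a' }: CONFLICT

D, P, Y have no nullable alternative, so no FIRST/FOLLOW check is needed there.

So the grammar has 1 FIRST/FOLLOW conflict (marked CONFLICT above).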